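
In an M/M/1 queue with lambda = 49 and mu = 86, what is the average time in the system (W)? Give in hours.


W = 1/(mu - lambda) = 1/(86 - 49) = 0.027 hours

0.027 hours


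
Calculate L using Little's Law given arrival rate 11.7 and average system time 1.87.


L = lambda * W = 11.7 * 1.87 = 21.88

21.88


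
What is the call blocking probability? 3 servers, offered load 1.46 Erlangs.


B(N,A) = (A^N/N!) / sum(A^k/k!, k=0..N) with N=3, A=1.46 = 0.1282

0.1282


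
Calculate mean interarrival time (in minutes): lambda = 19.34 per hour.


Mean interarrival time = 60/lambda = 60/19.34 = 3.1 minutes

3.1 minutes


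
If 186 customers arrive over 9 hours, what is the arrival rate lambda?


lambda = total arrivals / time = 186 / 9 = 20.67 per hour

20.67 per hour


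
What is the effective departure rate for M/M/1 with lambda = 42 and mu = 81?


For a stable queue (lambda < mu), throughput = lambda = 42 per hour

42 per hour


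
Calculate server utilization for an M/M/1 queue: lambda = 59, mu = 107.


rho = lambda/mu = 59/107 = 0.5514

0.5514


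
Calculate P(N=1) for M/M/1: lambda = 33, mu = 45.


rho = 33/45; P(n) = (1-rho)*rho^n = (1-33/45)*(33/45)^1 = 0.1956

0.1956


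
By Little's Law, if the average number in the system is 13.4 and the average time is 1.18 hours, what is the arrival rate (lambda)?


lambda = L / W = 13.4 / 1.18 = 11.36 per hour

11.36 per hour


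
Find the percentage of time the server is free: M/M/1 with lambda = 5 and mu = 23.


Idle fraction = (1 - rho) * 100 = (1 - 5/23) * 100 = 78.3%

78.3%


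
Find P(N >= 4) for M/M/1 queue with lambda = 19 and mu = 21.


P(N >= 4) = rho^4 = (19/21)^4 = 0.6701

0.6701


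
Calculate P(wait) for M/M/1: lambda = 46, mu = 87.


P(wait) = rho = lambda/mu = 46/87 = 0.5287

0.5287


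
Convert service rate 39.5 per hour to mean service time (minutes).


Mean service time = 60/mu = 60/39.5 = 1.52 minutes

1.52 minutes


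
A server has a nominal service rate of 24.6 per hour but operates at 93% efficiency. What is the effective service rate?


Effective rate = mu * efficiency = 24.6 * 0.93 = 22.88 per hour

22.88 per hour


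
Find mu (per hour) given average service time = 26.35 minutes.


mu = 60 / avg_service_time = 60 / 26.35 = 2.28 per hour

2.28 per hour


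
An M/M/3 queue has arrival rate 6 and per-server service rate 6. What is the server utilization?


rho = lambda/(c*mu) = 6/(3*6) = 0.3333

0.3333


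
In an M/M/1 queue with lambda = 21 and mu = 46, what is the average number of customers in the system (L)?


rho = 21/46; L = rho/(1-rho) = 0.84

0.84


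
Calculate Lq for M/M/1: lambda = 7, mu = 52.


rho = 7/52; Lq = rho^2/(1-rho) = 0.02

0.02


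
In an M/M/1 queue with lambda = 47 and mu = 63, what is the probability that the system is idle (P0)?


P0 = 1 - rho = 1 - 47/63 = 0.254

0.254


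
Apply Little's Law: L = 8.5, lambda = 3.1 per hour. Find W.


W = L / lambda = 8.5 / 3.1 = 2.7419 hours

2.7419 hours


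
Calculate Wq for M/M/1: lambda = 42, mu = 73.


rho = 42/73; Wq = rho/(mu - lambda) = 0.0186 hours

0.0186 hours


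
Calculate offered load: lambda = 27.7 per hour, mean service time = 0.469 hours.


Offered load a = lambda * E[S] = 27.7 * 0.469 = 12.99 Erlangs

12.99 Erlangs


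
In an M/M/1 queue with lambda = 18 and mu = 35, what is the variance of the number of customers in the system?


rho = 18/35; Var(N) = rho/(1-rho)^2 = 2.18

2.18


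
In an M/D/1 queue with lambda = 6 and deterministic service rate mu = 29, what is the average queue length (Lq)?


M/D/1: Lq = rho^2 / (2*(1-rho)) where rho = 6/29; Lq = 0.03

0.03


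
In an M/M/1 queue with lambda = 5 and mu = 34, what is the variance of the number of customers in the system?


rho = 5/34; Var(N) = rho/(1-rho)^2 = 0.2

0.2


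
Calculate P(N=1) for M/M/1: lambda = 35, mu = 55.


rho = 35/55; P(n) = (1-rho)*rho^n = (1-35/55)*(35/55)^1 = 0.2314

0.2314


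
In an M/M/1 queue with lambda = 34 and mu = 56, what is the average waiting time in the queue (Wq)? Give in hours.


rho = 34/56; Wq = rho/(mu - lambda) = 0.0276 hours

0.0276 hours


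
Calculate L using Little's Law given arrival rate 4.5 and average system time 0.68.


L = lambda * W = 4.5 * 0.68 = 3.06

3.06


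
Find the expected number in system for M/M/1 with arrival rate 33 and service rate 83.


rho = 33/83; L = rho/(1-rho) = 0.66

0.66


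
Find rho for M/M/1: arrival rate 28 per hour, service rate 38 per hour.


rho = lambda/mu = 28/38 = 0.7368

0.7368


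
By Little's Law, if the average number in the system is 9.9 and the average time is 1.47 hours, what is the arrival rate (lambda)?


lambda = L / W = 9.9 / 1.47 = 6.73 per hour

6.73 per hour


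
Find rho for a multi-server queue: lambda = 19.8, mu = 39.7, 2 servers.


rho = lambda / (c * mu) = 19.8 / (2 * 39.7) = 0.2494

0.2494


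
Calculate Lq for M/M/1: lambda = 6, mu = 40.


rho = 6/40; Lq = rho^2/(1-rho) = 0.03

0.03


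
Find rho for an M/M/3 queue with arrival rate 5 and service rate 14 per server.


rho = lambda/(c*mu) = 5/(3*14) = 0.119

0.119


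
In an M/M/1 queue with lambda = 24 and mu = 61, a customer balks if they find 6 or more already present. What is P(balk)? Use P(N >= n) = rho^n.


P(N >= 6) = rho^6 = (24/61)^6 = 0.0037

0.0037


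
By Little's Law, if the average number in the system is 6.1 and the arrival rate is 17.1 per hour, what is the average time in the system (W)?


W = L / lambda = 6.1 / 17.1 = 0.3567 hours

0.3567 hours


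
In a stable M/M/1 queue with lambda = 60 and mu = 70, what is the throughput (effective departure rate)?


For a stable queue (lambda < mu), throughput = lambda = 60 per hour

60 per hour


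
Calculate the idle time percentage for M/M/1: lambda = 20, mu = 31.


Idle fraction = (1 - rho) * 100 = (1 - 20/31) * 100 = 35.5%

35.5%


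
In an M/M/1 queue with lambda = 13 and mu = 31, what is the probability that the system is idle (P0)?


P0 = 1 - rho = 1 - 13/31 = 0.5806

0.5806


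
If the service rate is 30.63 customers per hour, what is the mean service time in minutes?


Mean service time = 60/mu = 60/30.63 = 1.96 minutes

1.96 minutes


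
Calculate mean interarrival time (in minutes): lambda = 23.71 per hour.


Mean interarrival time = 60/lambda = 60/23.71 = 2.53 minutes

2.53 minutes


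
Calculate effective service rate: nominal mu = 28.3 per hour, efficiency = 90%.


Effective rate = mu * efficiency = 28.3 * 0.9 = 25.47 per hour

25.47 per hour


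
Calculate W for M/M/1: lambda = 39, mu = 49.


W = 1/(mu - lambda) = 1/(49 - 39) = 0.1 hours

0.1 hours


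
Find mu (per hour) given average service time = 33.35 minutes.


mu = 60 / avg_service_time = 60 / 33.35 = 1.8 per hour

1.8 per hour


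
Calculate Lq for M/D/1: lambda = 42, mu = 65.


M/D/1: Lq = rho^2 / (2*(1-rho)) where rho = 42/65; Lq = 0.59

0.59


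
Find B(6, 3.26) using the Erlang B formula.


B(N,A) = (A^N/N!) / sum(A^k/k!, k=0..N) with N=6, A=3.26 = 0.0673

0.0673


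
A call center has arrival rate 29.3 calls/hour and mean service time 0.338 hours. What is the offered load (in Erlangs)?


Offered load a = lambda * E[S] = 29.3 * 0.338 = 9.9 Erlangs

9.9 Erlangs


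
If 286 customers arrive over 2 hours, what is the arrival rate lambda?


lambda = total arrivals / time = 286 / 2 = 143.0 per hour

143.0 per hour


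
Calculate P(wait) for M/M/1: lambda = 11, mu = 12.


P(wait) = rho = lambda/mu = 11/12 = 0.9167

0.9167


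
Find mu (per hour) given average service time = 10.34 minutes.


mu = 60 / avg_service_time = 60 / 10.34 = 5.8 per hour

5.8 per hour


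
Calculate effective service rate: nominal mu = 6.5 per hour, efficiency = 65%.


Effective rate = mu * efficiency = 6.5 * 0.65 = 4.23 per hour

4.23 per hour


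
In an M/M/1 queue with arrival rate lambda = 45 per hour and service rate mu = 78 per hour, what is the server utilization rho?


rho = lambda/mu = 45/78 = 0.5769

0.5769


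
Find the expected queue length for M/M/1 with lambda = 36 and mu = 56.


rho = 36/56; Lq = rho^2/(1-rho) = 1.16

1.16


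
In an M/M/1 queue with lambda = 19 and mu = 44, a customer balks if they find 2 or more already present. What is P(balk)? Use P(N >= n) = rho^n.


P(N >= 2) = rho^2 = (19/44)^2 = 0.1865

0.1865


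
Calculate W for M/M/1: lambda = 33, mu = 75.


W = 1/(mu - lambda) = 1/(75 - 33) = 0.0238 hours

0.0238 hours


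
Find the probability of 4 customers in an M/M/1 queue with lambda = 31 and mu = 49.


rho = 31/49; P(n) = (1-rho)*rho^n = (1-31/49)*(31/49)^4 = 0.0588

0.0588


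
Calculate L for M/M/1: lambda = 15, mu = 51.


rho = 15/51; L = rho/(1-rho) = 0.42

0.42


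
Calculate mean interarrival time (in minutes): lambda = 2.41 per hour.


Mean interarrival time = 60/lambda = 60/2.41 = 24.9 minutes

24.9 minutes


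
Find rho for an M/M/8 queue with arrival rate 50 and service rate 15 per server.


rho = lambda/(c*mu) = 50/(8*15) = 0.4167

0.4167


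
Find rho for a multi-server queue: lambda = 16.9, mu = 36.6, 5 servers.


rho = lambda / (c * mu) = 16.9 / (5 * 36.6) = 0.0923

0.0923


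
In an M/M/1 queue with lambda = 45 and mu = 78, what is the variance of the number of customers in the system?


rho = 45/78; Var(N) = rho/(1-rho)^2 = 3.22

3.22


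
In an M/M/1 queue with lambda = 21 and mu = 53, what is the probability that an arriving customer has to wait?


P(wait) = rho = lambda/mu = 21/53 = 0.3962

0.3962


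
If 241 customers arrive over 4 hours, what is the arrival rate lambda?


lambda = total arrivals / time = 241 / 4 = 60.25 per hour

60.25 per hour


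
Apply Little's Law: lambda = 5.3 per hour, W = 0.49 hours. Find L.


L = lambda * W = 5.3 * 0.49 = 2.6

2.6


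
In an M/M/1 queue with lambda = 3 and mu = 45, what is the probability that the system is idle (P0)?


P0 = 1 - rho = 1 - 3/45 = 0.9333

0.9333


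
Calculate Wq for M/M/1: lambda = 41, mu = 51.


rho = 41/51; Wq = rho/(mu - lambda) = 0.0804 hours

0.0804 hours


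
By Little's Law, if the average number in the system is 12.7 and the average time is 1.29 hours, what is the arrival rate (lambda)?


lambda = L / W = 12.7 / 1.29 = 9.84 per hour

9.84 per hour


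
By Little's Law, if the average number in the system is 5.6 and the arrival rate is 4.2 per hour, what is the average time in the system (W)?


W = L / lambda = 5.6 / 4.2 = 1.3333 hours

1.3333 hours


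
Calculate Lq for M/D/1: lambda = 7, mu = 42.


M/D/1: Lq = rho^2 / (2*(1-rho)) where rho = 7/42; Lq = 0.02

0.02


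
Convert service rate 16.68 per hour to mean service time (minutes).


Mean service time = 60/mu = 60/16.68 = 3.6 minutes

3.6 minutes


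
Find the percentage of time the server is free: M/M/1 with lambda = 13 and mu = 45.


Idle fraction = (1 - rho) * 100 = (1 - 13/45) * 100 = 71.1%

71.1%


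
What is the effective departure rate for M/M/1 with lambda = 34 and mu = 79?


For a stable queue (lambda < mu), throughput = lambda = 34 per hour

34 per hour


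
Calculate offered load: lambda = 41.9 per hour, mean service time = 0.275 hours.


Offered load a = lambda * E[S] = 41.9 * 0.275 = 11.52 Erlangs

11.52 Erlangs


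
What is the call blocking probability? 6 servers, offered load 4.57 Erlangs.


B(N,A) = (A^N/N!) / sum(A^k/k!, k=0..N) with N=6, A=4.57 = 0.1594

0.1594


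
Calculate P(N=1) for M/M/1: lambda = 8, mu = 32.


rho = 8/32; P(n) = (1-rho)*rho^n = (1-8/32)*(8/32)^1 = 0.1875

0.1875


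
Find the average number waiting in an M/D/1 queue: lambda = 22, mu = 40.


M/D/1: Lq = rho^2 / (2*(1-rho)) where rho = 22/40; Lq = 0.34

0.34


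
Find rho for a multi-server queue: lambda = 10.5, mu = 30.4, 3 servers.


rho = lambda / (c * mu) = 10.5 / (3 * 30.4) = 0.1151

0.1151


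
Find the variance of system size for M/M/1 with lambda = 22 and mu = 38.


rho = 22/38; Var(N) = rho/(1-rho)^2 = 3.27

3.27


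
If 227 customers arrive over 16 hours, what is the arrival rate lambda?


lambda = total arrivals / time = 227 / 16 = 14.19 per hour

14.19 per hour


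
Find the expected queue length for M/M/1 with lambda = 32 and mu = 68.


rho = 32/68; Lq = rho^2/(1-rho) = 0.42

0.42


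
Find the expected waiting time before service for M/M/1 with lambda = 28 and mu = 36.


rho = 28/36; Wq = rho/(mu - lambda) = 0.0972 hours

0.0972 hours


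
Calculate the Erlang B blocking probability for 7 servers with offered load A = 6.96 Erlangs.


B(N,A) = (A^N/N!) / sum(A^k/k!, k=0..N) with N=7, A=6.96 = 0.2464

0.2464


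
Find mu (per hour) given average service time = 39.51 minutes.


mu = 60 / avg_service_time = 60 / 39.51 = 1.52 per hour

1.52 per hour


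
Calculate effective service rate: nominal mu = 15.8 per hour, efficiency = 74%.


Effective rate = mu * efficiency = 15.8 * 0.74 = 11.69 per hour

11.69 per hour


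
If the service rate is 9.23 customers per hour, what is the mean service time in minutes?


Mean service time = 60/mu = 60/9.23 = 6.5 minutes

6.5 minutes


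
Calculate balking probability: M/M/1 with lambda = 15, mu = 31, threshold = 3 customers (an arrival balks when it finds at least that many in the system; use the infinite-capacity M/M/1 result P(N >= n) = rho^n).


P(N >= 3) = rho^3 = (15/31)^3 = 0.1133

0.1133


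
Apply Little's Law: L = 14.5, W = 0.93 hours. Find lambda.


lambda = L / W = 14.5 / 0.93 = 15.59 per hour

15.59 per hour


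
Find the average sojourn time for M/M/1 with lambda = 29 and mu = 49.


W = 1/(mu - lambda) = 1/(49 - 29) = 0.05 hours

0.05 hours


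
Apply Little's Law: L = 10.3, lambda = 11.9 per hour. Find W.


W = L / lambda = 10.3 / 11.9 = 0.8655 hours

0.8655 hours


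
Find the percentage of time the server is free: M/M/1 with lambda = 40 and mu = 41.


Idle fraction = (1 - rho) * 100 = (1 - 40/41) * 100 = 2.4%

2.4%


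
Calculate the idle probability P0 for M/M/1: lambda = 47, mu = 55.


P0 = 1 - rho = 1 - 47/55 = 0.1455

0.1455


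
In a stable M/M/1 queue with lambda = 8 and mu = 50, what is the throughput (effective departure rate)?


For a stable queue (lambda < mu), throughput = lambda = 8 per hour

8 per hour


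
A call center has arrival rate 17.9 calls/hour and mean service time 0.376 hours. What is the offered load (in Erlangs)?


Offered load a = lambda * E[S] = 17.9 * 0.376 = 6.73 Erlangs

6.73 Erlangs


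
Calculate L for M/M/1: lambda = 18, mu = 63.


rho = 18/63; L = rho/(1-rho) = 0.4

0.4


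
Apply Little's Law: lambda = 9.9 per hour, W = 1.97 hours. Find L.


L = lambda * W = 9.9 * 1.97 = 19.5

19.5


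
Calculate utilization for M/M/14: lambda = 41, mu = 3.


rho = lambda/(c*mu) = 41/(14*3) = 0.9762

0.9762


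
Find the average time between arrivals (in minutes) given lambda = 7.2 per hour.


Mean interarrival time = 60/lambda = 60/7.2 = 8.33 minutes

8.33 minutes


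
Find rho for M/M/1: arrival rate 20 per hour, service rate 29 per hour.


rho = lambda/mu = 20/29 = 0.6897

0.6897


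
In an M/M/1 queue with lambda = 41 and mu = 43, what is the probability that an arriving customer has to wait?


P(wait) = rho = lambda/mu = 41/43 = 0.9535

0.9535


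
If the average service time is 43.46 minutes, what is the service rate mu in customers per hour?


mu = 60 / avg_service_time = 60 / 43.46 = 1.38 per hour

1.38 per hour


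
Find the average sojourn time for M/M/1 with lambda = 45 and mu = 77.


W = 1/(mu - lambda) = 1/(77 - 45) = 0.0313 hours

0.0313 hours


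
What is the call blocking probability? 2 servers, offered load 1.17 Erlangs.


B(N,A) = (A^N/N!) / sum(A^k/k!, k=0..N) with N=2, A=1.17 = 0.2398

0.2398


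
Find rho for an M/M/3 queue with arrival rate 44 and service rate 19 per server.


rho = lambda/(c*mu) = 44/(3*19) = 0.7719

0.7719


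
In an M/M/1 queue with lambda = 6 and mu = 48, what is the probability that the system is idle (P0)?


P0 = 1 - rho = 1 - 6/48 = 0.875

0.875


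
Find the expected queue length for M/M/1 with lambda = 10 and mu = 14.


rho = 10/14; Lq = rho^2/(1-rho) = 1.79

1.79


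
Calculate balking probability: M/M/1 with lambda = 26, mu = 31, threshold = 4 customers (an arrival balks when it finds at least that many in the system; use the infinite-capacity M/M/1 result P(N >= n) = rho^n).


P(N >= 4) = rho^4 = (26/31)^4 = 0.4948

0.4948


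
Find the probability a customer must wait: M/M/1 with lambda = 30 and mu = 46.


P(wait) = rho = lambda/mu = 30/46 = 0.6522

0.6522


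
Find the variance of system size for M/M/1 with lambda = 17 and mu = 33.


rho = 17/33; Var(N) = rho/(1-rho)^2 = 2.19

2.19


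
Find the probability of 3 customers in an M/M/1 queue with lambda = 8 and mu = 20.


rho = 8/20; P(n) = (1-rho)*rho^n = (1-8/20)*(8/20)^3 = 0.0384

0.0384


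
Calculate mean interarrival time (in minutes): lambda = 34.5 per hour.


Mean interarrival time = 60/lambda = 60/34.5 = 1.74 minutes

1.74 minutes


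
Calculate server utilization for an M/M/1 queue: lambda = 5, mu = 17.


rho = lambda/mu = 5/17 = 0.2941

0.2941


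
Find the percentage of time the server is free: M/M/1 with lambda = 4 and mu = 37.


Idle fraction = (1 - rho) * 100 = (1 - 4/37) * 100 = 89.2%

89.2%


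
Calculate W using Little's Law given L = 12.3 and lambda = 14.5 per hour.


W = L / lambda = 12.3 / 14.5 = 0.8483 hours

0.8483 hours


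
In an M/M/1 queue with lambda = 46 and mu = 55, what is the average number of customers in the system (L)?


rho = 46/55; L = rho/(1-rho) = 5.11

5.11


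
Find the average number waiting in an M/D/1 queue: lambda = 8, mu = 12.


M/D/1: Lq = rho^2 / (2*(1-rho)) where rho = 8/12; Lq = 0.67

0.67


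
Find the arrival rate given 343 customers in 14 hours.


lambda = total arrivals / time = 343 / 14 = 24.5 per hour

24.5 per hour


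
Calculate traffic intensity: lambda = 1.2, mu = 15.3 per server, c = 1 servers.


rho = lambda / (c * mu) = 1.2 / (1 * 15.3) = 0.0784

0.0784


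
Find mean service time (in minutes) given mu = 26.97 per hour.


Mean service time = 60/mu = 60/26.97 = 2.22 minutes

2.22 minutes


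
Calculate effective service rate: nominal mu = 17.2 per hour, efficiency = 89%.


Effective rate = mu * efficiency = 17.2 * 0.89 = 15.31 per hour

15.31 per hour


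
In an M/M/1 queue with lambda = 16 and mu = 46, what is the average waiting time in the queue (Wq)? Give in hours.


rho = 16/46; Wq = rho/(mu - lambda) = 0.0116 hours

0.0116 hours


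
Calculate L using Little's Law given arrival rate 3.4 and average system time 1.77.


L = lambda * W = 3.4 * 1.77 = 6.02

6.02


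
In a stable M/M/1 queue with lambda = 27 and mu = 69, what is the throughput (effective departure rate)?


For a stable queue (lambda < mu), throughput = lambda = 27 per hour

27 per hour


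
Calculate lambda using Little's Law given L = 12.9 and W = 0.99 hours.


lambda = L / W = 12.9 / 0.99 = 13.03 per hour

13.03 per hour


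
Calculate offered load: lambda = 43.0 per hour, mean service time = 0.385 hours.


Offered load a = lambda * E[S] = 43.0 * 0.385 = 16.56 Erlangs

16.56 Erlangs


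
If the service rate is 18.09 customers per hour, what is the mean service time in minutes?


Mean service time = 60/mu = 60/18.09 = 3.32 minutes

3.32 minutes


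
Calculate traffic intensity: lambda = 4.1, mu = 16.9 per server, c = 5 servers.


rho = lambda / (c * mu) = 4.1 / (5 * 16.9) = 0.0485

0.0485


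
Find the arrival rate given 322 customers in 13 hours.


lambda = total arrivals / time = 322 / 13 = 24.77 per hour

24.77 per hour


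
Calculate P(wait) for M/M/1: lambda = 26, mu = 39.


P(wait) = rho = lambda/mu = 26/39 = 0.6667

0.6667


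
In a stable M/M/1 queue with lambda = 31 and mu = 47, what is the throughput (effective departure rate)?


For a stable queue (lambda < mu), throughput = lambda = 31 per hour

31 per hour


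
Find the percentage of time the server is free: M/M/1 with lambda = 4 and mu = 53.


Idle fraction = (1 - rho) * 100 = (1 - 4/53) * 100 = 92.5%

92.5%


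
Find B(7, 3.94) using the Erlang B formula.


B(N,A) = (A^N/N!) / sum(A^k/k!, k=0..N) with N=7, A=3.94 = 0.0597

0.0597


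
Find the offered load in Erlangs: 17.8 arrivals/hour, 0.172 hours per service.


Offered load a = lambda * E[S] = 17.8 * 0.172 = 3.06 Erlangs

3.06 Erlangs


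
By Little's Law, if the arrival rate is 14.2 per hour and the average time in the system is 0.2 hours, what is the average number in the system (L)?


L = lambda * W = 14.2 * 0.2 = 2.84

2.84


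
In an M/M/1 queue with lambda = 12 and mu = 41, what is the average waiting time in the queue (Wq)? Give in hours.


rho = 12/41; Wq = rho/(mu - lambda) = 0.0101 hours

0.0101 hours


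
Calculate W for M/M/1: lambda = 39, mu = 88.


W = 1/(mu - lambda) = 1/(88 - 39) = 0.0204 hours

0.0204 hours


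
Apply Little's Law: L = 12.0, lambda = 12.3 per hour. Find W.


W = L / lambda = 12.0 / 12.3 = 0.9756 hours

0.9756 hours


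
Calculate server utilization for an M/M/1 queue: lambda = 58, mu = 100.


rho = lambda/mu = 58/100 = 0.58

0.58


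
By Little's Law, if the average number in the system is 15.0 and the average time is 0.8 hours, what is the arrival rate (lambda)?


lambda = L / W = 15.0 / 0.8 = 18.75 per hour

18.75 per hour


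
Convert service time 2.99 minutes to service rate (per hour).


mu = 60 / avg_service_time = 60 / 2.99 = 20.07 per hour

20.07 per hour


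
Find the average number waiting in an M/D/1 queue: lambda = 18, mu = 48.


M/D/1: Lq = rho^2 / (2*(1-rho)) where rho = 18/48; Lq = 0.11

0.11


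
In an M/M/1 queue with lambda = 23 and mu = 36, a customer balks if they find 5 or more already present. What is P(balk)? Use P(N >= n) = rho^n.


P(N >= 5) = rho^5 = (23/36)^5 = 0.1064

0.1064


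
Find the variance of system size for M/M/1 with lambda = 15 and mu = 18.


rho = 15/18; Var(N) = rho/(1-rho)^2 = 30.0

30.0


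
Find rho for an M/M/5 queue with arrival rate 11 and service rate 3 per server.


rho = lambda/(c*mu) = 11/(5*3) = 0.7333

0.7333


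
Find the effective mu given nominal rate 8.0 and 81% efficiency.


Effective rate = mu * efficiency = 8.0 * 0.81 = 6.48 per hour

6.48 per hour


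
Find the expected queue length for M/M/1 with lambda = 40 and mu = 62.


rho = 40/62; Lq = rho^2/(1-rho) = 1.17

1.17


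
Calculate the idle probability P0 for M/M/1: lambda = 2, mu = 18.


P0 = 1 - rho = 1 - 2/18 = 0.8889

0.8889


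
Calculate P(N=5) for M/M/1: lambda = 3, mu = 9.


rho = 3/9; P(n) = (1-rho)*rho^n = (1-3/9)*(3/9)^5 = 0.0027

0.0027


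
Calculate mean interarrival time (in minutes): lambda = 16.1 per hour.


Mean interarrival time = 60/lambda = 60/16.1 = 3.73 minutes

3.73 minutes


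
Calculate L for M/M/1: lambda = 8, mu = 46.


rho = 8/46; L = rho/(1-rho) = 0.21

0.21


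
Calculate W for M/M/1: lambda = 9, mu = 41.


W = 1/(mu - lambda) = 1/(41 - 9) = 0.0313 hours

0.0313 hours


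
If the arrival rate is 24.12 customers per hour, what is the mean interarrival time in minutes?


Mean interarrival time = 60/lambda = 60/24.12 = 2.49 minutes

2.49 minutes


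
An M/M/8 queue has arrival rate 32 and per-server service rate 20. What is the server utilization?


rho = lambda/(c*mu) = 32/(8*20) = 0.2

0.2


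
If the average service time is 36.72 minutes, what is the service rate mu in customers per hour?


mu = 60 / avg_service_time = 60 / 36.72 = 1.63 per hour

1.63 per hour


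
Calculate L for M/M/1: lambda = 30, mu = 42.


rho = 30/42; L = rho/(1-rho) = 2.5

2.5


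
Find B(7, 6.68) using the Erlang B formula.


B(N,A) = (A^N/N!) / sum(A^k/k!, k=0..N) with N=7, A=6.68 = 0.2288

0.2288


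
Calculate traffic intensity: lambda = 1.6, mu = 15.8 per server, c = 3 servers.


rho = lambda / (c * mu) = 1.6 / (3 * 15.8) = 0.0338

0.0338


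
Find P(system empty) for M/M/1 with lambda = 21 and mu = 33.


P0 = 1 - rho = 1 - 21/33 = 0.3636

0.3636


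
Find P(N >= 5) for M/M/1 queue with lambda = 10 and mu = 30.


P(N >= 5) = rho^5 = (10/30)^5 = 0.0041

0.0041


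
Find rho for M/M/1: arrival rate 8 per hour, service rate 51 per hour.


rho = lambda/mu = 8/51 = 0.1569

0.1569


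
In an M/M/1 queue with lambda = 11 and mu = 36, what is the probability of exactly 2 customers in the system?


rho = 11/36; P(n) = (1-rho)*rho^n = (1-11/36)*(11/36)^2 = 0.0648

0.0648


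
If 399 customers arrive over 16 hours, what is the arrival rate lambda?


lambda = total arrivals / time = 399 / 16 = 24.94 per hour

24.94 per hour


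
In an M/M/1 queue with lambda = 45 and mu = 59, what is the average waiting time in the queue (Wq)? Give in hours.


rho = 45/59; Wq = rho/(mu - lambda) = 0.0545 hours

0.0545 hours


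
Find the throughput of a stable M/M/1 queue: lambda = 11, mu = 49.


For a stable queue (lambda < mu), throughput = lambda = 11 per hour

11 per hour


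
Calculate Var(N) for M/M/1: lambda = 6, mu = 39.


rho = 6/39; Var(N) = rho/(1-rho)^2 = 0.21

0.21


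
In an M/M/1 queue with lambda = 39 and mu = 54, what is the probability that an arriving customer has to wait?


P(wait) = rho = lambda/mu = 39/54 = 0.7222

0.7222


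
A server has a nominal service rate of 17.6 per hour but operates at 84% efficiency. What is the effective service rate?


Effective rate = mu * efficiency = 17.6 * 0.84 = 14.78 per hour

14.78 per hour


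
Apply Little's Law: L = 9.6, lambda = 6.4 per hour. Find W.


W = L / lambda = 9.6 / 6.4 = 1.5 hours

1.5 hours


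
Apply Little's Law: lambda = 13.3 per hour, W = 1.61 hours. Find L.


L = lambda * W = 13.3 * 1.61 = 21.41

21.41


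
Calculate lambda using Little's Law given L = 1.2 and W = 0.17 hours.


lambda = L / W = 1.2 / 0.17 = 7.06 per hour

7.06 per hour


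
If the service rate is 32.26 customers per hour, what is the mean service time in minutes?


Mean service time = 60/mu = 60/32.26 = 1.86 minutes

1.86 minutes


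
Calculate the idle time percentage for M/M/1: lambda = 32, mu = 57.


Idle fraction = (1 - rho) * 100 = (1 - 32/57) * 100 = 43.9%

43.9%


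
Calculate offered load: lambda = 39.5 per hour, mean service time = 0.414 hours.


Offered load a = lambda * E[S] = 39.5 * 0.414 = 16.35 Erlangs

16.35 Erlangs


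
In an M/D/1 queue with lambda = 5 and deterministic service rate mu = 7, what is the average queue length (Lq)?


M/D/1: Lq = rho^2 / (2*(1-rho)) where rho = 5/7; Lq = 0.89

0.89


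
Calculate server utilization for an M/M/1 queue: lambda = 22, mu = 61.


rho = lambda/mu = 22/61 = 0.3607

0.3607


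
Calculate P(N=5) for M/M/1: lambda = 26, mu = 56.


rho = 26/56; P(n) = (1-rho)*rho^n = (1-26/56)*(26/56)^5 = 0.0116

0.0116


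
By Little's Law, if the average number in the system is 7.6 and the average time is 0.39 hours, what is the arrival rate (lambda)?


lambda = L / W = 7.6 / 0.39 = 19.49 per hour

19.49 per hour


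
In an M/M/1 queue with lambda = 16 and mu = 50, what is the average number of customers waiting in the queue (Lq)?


rho = 16/50; Lq = rho^2/(1-rho) = 0.15

0.15


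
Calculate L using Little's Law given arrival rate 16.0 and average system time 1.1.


L = lambda * W = 16.0 * 1.1 = 17.6

17.6


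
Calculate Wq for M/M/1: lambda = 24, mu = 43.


rho = 24/43; Wq = rho/(mu - lambda) = 0.0294 hours

0.0294 hours


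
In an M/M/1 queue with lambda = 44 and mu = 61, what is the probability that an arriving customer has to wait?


P(wait) = rho = lambda/mu = 44/61 = 0.7213

0.7213


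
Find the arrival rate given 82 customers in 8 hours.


lambda = total arrivals / time = 82 / 8 = 10.25 per hour

10.25 per hour


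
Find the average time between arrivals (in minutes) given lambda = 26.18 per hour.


Mean interarrival time = 60/lambda = 60/26.18 = 2.29 minutes

2.29 minutes


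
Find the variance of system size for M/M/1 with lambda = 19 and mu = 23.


rho = 19/23; Var(N) = rho/(1-rho)^2 = 27.31

27.31


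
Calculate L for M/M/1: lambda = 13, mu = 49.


rho = 13/49; L = rho/(1-rho) = 0.36

0.36


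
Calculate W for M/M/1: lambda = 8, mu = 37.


W = 1/(mu - lambda) = 1/(37 - 8) = 0.0345 hours

0.0345 hours


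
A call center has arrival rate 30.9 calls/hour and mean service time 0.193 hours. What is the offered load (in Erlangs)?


Offered load a = lambda * E[S] = 30.9 * 0.193 = 5.96 Erlangs

5.96 Erlangs


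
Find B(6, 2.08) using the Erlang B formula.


B(N,A) = (A^N/N!) / sum(A^k/k!, k=0..N) with N=6, A=2.08 = 0.0141

0.0141


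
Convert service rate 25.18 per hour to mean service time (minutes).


Mean service time = 60/mu = 60/25.18 = 2.38 minutes

2.38 minutes


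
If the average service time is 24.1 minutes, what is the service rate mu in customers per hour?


mu = 60 / avg_service_time = 60 / 24.1 = 2.49 per hour

2.49 per hour


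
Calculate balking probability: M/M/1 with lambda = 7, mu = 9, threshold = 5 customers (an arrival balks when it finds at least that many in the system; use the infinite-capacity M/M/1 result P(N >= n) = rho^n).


P(N >= 5) = rho^5 = (7/9)^5 = 0.2846

0.2846


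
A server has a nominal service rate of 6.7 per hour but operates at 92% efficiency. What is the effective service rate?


Effective rate = mu * efficiency = 6.7 * 0.92 = 6.16 per hour

6.16 per hour


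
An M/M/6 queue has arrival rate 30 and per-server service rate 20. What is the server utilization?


rho = lambda/(c*mu) = 30/(6*20) = 0.25

0.25


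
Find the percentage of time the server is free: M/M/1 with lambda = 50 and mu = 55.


Idle fraction = (1 - rho) * 100 = (1 - 50/55) * 100 = 9.1%

9.1%


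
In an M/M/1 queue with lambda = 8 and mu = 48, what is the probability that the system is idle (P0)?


P0 = 1 - rho = 1 - 8/48 = 0.8333

0.8333


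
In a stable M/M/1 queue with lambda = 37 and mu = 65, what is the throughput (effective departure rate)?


For a stable queue (lambda < mu), throughput = lambda = 37 per hour

37 per hour


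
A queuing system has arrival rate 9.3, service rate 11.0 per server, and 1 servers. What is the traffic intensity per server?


rho = lambda / (c * mu) = 9.3 / (1 * 11.0) = 0.8455

0.8455


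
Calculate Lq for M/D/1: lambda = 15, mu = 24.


M/D/1: Lq = rho^2 / (2*(1-rho)) where rho = 15/24; Lq = 0.52

0.52


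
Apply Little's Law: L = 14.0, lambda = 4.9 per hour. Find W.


W = L / lambda = 14.0 / 4.9 = 2.8571 hours

2.8571 hours


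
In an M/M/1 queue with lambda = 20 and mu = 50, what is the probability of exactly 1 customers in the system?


rho = 20/50; P(n) = (1-rho)*rho^n = (1-20/50)*(20/50)^1 = 0.24

0.24


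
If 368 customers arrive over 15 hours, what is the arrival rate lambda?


lambda = total arrivals / time = 368 / 15 = 24.53 per hour

24.53 per hour


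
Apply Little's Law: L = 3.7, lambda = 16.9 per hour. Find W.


W = L / lambda = 3.7 / 16.9 = 0.2189 hours

0.2189 hours


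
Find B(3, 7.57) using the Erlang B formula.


B(N,A) = (A^N/N!) / sum(A^k/k!, k=0..N) with N=3, A=7.57 = 0.6601

0.6601


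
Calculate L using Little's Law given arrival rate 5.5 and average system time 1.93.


L = lambda * W = 5.5 * 1.93 = 10.62

10.62


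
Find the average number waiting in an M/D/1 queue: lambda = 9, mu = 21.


M/D/1: Lq = rho^2 / (2*(1-rho)) where rho = 9/21; Lq = 0.16

0.16


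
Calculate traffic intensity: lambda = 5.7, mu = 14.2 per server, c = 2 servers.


rho = lambda / (c * mu) = 5.7 / (2 * 14.2) = 0.2007

0.2007


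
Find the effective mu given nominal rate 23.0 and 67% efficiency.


Effective rate = mu * efficiency = 23.0 * 0.67 = 15.41 per hour

15.41 per hour


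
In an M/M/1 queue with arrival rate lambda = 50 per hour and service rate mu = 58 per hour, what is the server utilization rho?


rho = lambda/mu = 50/58 = 0.8621

0.8621


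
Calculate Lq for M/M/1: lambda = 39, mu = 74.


rho = 39/74; Lq = rho^2/(1-rho) = 0.59

0.59


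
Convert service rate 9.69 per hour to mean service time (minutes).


Mean service time = 60/mu = 60/9.69 = 6.19 minutes

6.19 minutes


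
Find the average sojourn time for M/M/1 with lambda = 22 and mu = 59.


W = 1/(mu - lambda) = 1/(59 - 22) = 0.027 hours

0.027 hours


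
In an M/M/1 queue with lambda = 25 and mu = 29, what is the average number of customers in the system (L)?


rho = 25/29; L = rho/(1-rho) = 6.25

6.25


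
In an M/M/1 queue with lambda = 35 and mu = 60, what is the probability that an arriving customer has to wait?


P(wait) = rho = lambda/mu = 35/60 = 0.5833

0.5833


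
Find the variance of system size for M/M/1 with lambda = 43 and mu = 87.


rho = 43/87; Var(N) = rho/(1-rho)^2 = 1.93

1.93


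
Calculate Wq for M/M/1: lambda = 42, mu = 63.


rho = 42/63; Wq = rho/(mu - lambda) = 0.0317 hours

0.0317 hours


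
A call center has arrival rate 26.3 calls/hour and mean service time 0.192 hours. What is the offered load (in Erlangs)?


Offered load a = lambda * E[S] = 26.3 * 0.192 = 5.05 Erlangs

5.05 Erlangs


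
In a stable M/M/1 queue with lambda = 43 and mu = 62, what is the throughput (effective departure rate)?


For a stable queue (lambda < mu), throughput = lambda = 43 per hour

43 per hour


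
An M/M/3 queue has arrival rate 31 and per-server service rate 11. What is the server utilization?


rho = lambda/(c*mu) = 31/(3*11) = 0.9394

0.9394


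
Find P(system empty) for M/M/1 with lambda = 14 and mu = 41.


P0 = 1 - rho = 1 - 14/41 = 0.6585

0.6585


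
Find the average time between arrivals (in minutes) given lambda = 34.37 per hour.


Mean interarrival time = 60/lambda = 60/34.37 = 1.75 minutes

1.75 minutes


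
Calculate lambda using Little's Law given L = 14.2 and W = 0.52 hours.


lambda = L / W = 14.2 / 0.52 = 27.31 per hour

27.31 per hour


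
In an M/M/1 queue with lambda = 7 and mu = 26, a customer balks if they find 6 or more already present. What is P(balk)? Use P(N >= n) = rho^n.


P(N >= 6) = rho^6 = (7/26)^6 = 0.0004

0.0004


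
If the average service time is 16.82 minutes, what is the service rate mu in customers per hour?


mu = 60 / avg_service_time = 60 / 16.82 = 3.57 per hour

3.57 per hour


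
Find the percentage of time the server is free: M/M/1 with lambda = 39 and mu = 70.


Idle fraction = (1 - rho) * 100 = (1 - 39/70) * 100 = 44.3%

44.3%


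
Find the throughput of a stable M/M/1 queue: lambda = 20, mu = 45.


For a stable queue (lambda < mu), throughput = lambda = 20 per hour

20 per hour


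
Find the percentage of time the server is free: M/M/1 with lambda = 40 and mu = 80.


Idle fraction = (1 - rho) * 100 = (1 - 40/80) * 100 = 50.0%

50.0%


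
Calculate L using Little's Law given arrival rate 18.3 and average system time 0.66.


L = lambda * W = 18.3 * 0.66 = 12.08

12.08


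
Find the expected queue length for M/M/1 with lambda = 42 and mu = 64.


rho = 42/64; Lq = rho^2/(1-rho) = 1.25

1.25


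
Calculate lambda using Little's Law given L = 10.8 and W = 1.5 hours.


lambda = L / W = 10.8 / 1.5 = 7.2 per hour

7.2 per hour


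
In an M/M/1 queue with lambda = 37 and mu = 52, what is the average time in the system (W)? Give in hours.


W = 1/(mu - lambda) = 1/(52 - 37) = 0.0667 hours

0.0667 hours


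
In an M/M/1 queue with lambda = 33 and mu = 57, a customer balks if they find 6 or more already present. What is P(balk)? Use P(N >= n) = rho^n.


P(N >= 6) = rho^6 = (33/57)^6 = 0.0377

0.0377


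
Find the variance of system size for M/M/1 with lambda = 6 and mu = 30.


rho = 6/30; Var(N) = rho/(1-rho)^2 = 0.31

0.31


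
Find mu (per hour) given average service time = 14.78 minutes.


mu = 60 / avg_service_time = 60 / 14.78 = 4.06 per hour

4.06 per hour


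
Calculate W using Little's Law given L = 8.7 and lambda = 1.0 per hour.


W = L / lambda = 8.7 / 1.0 = 8.7 hours

8.7 hours


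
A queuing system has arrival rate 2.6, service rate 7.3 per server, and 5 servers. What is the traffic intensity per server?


rho = lambda / (c * mu) = 2.6 / (5 * 7.3) = 0.0712

0.0712


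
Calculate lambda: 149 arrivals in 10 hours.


lambda = total arrivals / time = 149 / 10 = 14.9 per hour

14.9 per hour


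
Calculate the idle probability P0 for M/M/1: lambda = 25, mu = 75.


P0 = 1 - rho = 1 - 25/75 = 0.6667

0.6667


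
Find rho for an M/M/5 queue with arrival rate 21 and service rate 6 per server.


rho = lambda/(c*mu) = 21/(5*6) = 0.7

0.7


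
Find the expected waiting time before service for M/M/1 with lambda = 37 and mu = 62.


rho = 37/62; Wq = rho/(mu - lambda) = 0.0239 hours

0.0239 hours


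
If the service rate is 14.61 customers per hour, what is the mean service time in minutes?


Mean service time = 60/mu = 60/14.61 = 4.11 minutes

4.11 minutes


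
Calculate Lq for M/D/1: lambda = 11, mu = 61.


M/D/1: Lq = rho^2 / (2*(1-rho)) where rho = 11/61; Lq = 0.02

0.02


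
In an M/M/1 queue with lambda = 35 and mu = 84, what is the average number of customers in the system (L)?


rho = 35/84; L = rho/(1-rho) = 0.71

0.71


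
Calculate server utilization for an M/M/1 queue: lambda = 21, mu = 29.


rho = lambda/mu = 21/29 = 0.7241

0.7241


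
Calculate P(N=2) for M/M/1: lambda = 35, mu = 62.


rho = 35/62; P(n) = (1-rho)*rho^n = (1-35/62)*(35/62)^2 = 0.1388

0.1388


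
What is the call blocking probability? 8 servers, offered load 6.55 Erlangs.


B(N,A) = (A^N/N!) / sum(A^k/k!, k=0..N) with N=8, A=6.55 = 0.153

0.153


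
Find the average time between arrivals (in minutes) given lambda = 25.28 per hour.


Mean interarrival time = 60/lambda = 60/25.28 = 2.37 minutes

2.37 minutes


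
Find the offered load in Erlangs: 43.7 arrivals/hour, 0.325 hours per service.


Offered load a = lambda * E[S] = 43.7 * 0.325 = 14.2 Erlangs

14.2 Erlangs


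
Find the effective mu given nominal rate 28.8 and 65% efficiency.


Effective rate = mu * efficiency = 28.8 * 0.65 = 18.72 per hour

18.72 per hour


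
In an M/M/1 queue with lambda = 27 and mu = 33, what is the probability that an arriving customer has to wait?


P(wait) = rho = lambda/mu = 27/33 = 0.8182

0.8182


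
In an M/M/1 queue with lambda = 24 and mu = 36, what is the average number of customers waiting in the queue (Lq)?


rho = 24/36; Lq = rho^2/(1-rho) = 1.33

1.33


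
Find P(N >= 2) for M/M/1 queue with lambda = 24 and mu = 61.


P(N >= 2) = rho^2 = (24/61)^2 = 0.1548

0.1548


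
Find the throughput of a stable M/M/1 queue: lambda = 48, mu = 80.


For a stable queue (lambda < mu), throughput = lambda = 48 per hour

48 per hour


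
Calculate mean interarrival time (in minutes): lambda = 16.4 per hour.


Mean interarrival time = 60/lambda = 60/16.4 = 3.66 minutes

3.66 minutes
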